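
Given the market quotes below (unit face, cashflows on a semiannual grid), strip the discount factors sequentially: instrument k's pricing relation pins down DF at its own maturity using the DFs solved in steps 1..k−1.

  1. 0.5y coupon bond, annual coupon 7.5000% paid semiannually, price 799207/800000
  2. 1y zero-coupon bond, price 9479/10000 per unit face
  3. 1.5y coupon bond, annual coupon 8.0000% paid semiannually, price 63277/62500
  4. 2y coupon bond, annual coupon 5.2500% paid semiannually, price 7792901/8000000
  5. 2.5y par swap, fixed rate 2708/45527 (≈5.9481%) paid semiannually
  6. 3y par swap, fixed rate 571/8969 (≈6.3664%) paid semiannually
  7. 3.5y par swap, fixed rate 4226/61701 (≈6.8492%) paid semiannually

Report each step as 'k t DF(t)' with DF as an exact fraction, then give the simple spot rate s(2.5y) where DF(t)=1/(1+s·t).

step 1 [0.5y] bond c/2=3/80: DF=(799207/800000 − 3/80·(0))/(1+3/80) = 9629/10000 ≈ 0.962900
step 2 [1y] zero: DF = P = 9479/10000 ≈ 0.947900
step 3 [1.5y] bond c/2=1/25: DF=(63277/62500 − 1/25·(0.962900+0.947900))/(1+1/25) = 9/10 ≈ 0.900000
step 4 [2y] bond c/2=21/800: DF=(7792901/8000000 − 21/800·(0.962900+0.947900+0.900000))/(1+21/800) = 8773/10000 ≈ 0.877300
step 5 [2.5y] swap r/2=1354/45527: DF=(1 − 1354/45527·(0.962900+0.947900+0.900000+0.877300))/(1+1354/45527) = 4323/5000 ≈ 0.864600
step 6 [3y] swap r/2=571/17938: DF=(1 − 571/17938·(0.962900+0.947900+0.900000+0.877300+0.864600))/(1+571/17938) = 8287/10000 ≈ 0.828700
step 7 [3.5y] swap r/2=2113/61701: DF=(1 − 2113/61701·(0.962900+0.947900+0.900000+0.877300+0.864600+0.828700))/(1+2113/61701) = 7887/10000 ≈ 0.788700

1 1/2 9629/10000
2 1 9479/10000
3 3/2 9/10
4 2 8773/10000
5 5/2 4323/5000
6 3 8287/10000
7 7/2 7887/10000
s(2.5y) = (1/(4323/5000) − 1)/(5/2) = 1354/21615 ≈ 6.2642%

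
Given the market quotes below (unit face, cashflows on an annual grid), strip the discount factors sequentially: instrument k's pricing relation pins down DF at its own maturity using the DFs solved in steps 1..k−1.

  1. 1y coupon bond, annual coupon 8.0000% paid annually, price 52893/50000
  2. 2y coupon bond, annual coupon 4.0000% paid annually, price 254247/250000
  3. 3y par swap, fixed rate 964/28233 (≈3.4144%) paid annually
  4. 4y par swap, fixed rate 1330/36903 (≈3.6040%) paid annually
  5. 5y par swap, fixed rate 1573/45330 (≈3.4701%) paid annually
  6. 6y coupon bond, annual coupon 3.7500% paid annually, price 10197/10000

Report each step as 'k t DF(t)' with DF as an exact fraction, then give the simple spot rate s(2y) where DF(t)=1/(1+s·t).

step 1 [1y] bond c/1=2/25: DF=(52893/50000 − 2/25·(0))/(1+2/25) = 1959/2000 ≈ 0.979500
step 2 [2y] bond c/1=1/25: DF=(254247/250000 − 1/25·(0.979500))/(1+1/25) = 4701/5000 ≈ 0.940200
step 3 [3y] swap r/1=964/28233: DF=(1 − 964/28233·(0.979500+0.940200))/(1+964/28233) = 2259/2500 ≈ 0.903600
step 4 [4y] swap r/1=1330/36903: DF=(1 − 1330/36903·(0.979500+0.940200+0.903600))/(1+1330/36903) = 867/1000 ≈ 0.867000
step 5 [5y] swap r/1=1573/45330: DF=(1 − 1573/45330·(0.979500+0.940200+0.903600+0.867000))/(1+1573/45330) = 8427/10000 ≈ 0.842700
step 6 [6y] bond c/1=3/80: DF=(10197/10000 − 3/80·(0.979500+0.940200+0.903600+0.867000+0.842700))/(1+3/80) = 819/1000 ≈ 0.819000

1 1 1959/2000
2 2 4701/5000
3 3 2259/2500
4 4 867/1000
5 5 8427/10000
6 6 819/1000
s(2y) = (1/(4701/5000) − 1)/(2) = 299/9402 ≈ 3.1802%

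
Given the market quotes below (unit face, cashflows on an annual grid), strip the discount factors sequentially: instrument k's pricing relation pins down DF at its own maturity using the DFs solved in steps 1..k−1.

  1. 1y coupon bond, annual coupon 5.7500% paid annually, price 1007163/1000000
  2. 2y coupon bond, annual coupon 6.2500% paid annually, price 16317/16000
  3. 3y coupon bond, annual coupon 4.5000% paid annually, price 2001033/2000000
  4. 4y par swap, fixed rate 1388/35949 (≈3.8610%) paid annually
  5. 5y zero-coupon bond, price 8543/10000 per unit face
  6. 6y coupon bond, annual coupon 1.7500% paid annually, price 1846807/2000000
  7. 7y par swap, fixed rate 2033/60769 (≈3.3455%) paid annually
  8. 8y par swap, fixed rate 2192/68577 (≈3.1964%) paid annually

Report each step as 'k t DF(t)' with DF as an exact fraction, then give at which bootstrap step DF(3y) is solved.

1 1 2381/2500
2 2 4519/5000
3 3 351/400
4 4 2153/2500
5 5 8543/10000
6 6 831/1000
7 7 7967/10000
8 8 488/625
DF(3y) is solved at step 3

step 1 [1y] bond c/1=23/400: DF=(1007163/1000000 − 23/400·(0))/(1+23/400) = 2381/2500 ≈ 0.952400
step 2 [2y] bond c/1=1/16: DF=(16317/16000 − 1/16·(0.952400))/(1+1/16) = 4519/5000 ≈ 0.903800
step 3 [3y] bond c/1=9/200: DF=(2001033/2000000 − 9/200·(0.952400+0.903800))/(1+9/200) = 351/400 ≈ 0.877500
step 4 [4y] swap r/1=1388/35949: DF=(1 − 1388/35949·(0.952400+0.903800+0.877500))/(1+1388/35949) = 2153/2500 ≈ 0.861200
step 5 [5y] zero: DF = P = 8543/10000 ≈ 0.854300
step 6 [6y] bond c/1=7/400: DF=(1846807/2000000 − 7/400·(0.952400+0.903800+0.877500+0.861200+0.854300))/(1+7/400) = 831/1000 ≈ 0.831000
step 7 [7y] swap r/1=2033/60769: DF=(1 − 2033/60769·(0.952400+0.903800+0.877500+0.861200+0.854300+0.831000))/(1+2033/60769) = 7967/10000 ≈ 0.796700
step 8 [8y] swap r/1=2192/68577: DF=(1 − 2192/68577·(0.952400+0.903800+0.877500+0.861200+0.854300+0.831000+0.796700))/(1+2192/68577) = 488/625 ≈ 0.780800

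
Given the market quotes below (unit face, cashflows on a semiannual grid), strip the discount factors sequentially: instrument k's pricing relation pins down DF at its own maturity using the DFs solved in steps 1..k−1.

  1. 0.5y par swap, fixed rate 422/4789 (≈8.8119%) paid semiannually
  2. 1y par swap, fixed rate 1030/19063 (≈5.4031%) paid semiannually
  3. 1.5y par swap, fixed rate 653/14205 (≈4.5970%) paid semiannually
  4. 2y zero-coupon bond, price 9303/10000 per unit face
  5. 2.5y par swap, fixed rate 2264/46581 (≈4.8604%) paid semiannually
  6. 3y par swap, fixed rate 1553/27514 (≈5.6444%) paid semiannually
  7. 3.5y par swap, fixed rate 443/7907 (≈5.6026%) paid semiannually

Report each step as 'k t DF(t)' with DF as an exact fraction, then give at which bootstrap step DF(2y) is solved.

step 1 [0.5y] swap r/2=211/4789: DF=(1 − 211/4789·(0))/(1+211/4789) = 4789/5000 ≈ 0.957800
step 2 [1y] swap r/2=515/19063: DF=(1 − 515/19063·(0.957800))/(1+515/19063) = 1897/2000 ≈ 0.948500
step 3 [1.5y] swap r/2=653/28410: DF=(1 − 653/28410·(0.957800+0.948500))/(1+653/28410) = 9347/10000 ≈ 0.934700
step 4 [2y] zero: DF = P = 9303/10000 ≈ 0.930300
step 5 [2.5y] swap r/2=1132/46581: DF=(1 − 1132/46581·(0.957800+0.948500+0.934700+0.930300))/(1+1132/46581) = 2217/2500 ≈ 0.886800
step 6 [3y] swap r/2=1553/55028: DF=(1 − 1553/55028·(0.957800+0.948500+0.934700+0.930300+0.886800))/(1+1553/55028) = 8447/10000 ≈ 0.844700
step 7 [3.5y] swap r/2=443/15814: DF=(1 − 443/15814·(0.957800+0.948500+0.934700+0.930300+0.886800+0.844700))/(1+443/15814) = 2057/2500 ≈ 0.822800

1 1/2 4789/5000
2 1 1897/2000
3 3/2 9347/10000
4 2 9303/10000
5 5/2 2217/2500
6 3 8447/10000
7 7/2 2057/2500
DF(2y) is solved at step 4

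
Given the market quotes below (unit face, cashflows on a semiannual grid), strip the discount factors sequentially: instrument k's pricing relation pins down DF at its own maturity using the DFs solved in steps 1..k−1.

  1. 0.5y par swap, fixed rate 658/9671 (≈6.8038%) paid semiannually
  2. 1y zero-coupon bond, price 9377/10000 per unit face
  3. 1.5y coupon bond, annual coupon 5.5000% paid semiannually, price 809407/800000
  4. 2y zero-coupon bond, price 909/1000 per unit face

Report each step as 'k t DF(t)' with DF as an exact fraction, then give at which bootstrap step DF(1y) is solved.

step 1 [0.5y] swap r/2=329/9671: DF=(1 − 329/9671·(0))/(1+329/9671) = 9671/10000 ≈ 0.967100
step 2 [1y] zero: DF = P = 9377/10000 ≈ 0.937700
step 3 [1.5y] bond c/2=11/400: DF=(809407/800000 − 11/400·(0.967100+0.937700))/(1+11/400) = 9337/10000 ≈ 0.933700
step 4 [2y] zero: DF = P = 909/1000 ≈ 0.909000

1 1/2 9671/10000
2 1 9377/10000
3 3/2 9337/10000
4 2 909/1000
DF(1y) is solved at step 2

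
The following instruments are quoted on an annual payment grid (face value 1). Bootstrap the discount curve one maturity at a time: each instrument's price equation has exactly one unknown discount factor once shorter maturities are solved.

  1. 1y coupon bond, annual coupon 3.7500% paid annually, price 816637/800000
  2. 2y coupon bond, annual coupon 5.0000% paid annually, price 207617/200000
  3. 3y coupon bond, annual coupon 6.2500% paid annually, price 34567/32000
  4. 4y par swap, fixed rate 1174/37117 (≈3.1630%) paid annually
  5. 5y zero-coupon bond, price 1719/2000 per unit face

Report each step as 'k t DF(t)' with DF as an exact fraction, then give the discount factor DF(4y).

1 1 9839/10000
2 2 4709/5000
3 3 4517/5000
4 4 4413/5000
5 5 1719/2000
DF(4y) = 4413/5000 ≈ 0.882600

step 1 [1y] bond c/1=3/80: DF=(816637/800000 − 3/80·(0))/(1+3/80) = 9839/10000 ≈ 0.983900
step 2 [2y] bond c/1=1/20: DF=(207617/200000 − 1/20·(0.983900))/(1+1/20) = 4709/5000 ≈ 0.941800
step 3 [3y] bond c/1=1/16: DF=(34567/32000 − 1/16·(0.983900+0.941800))/(1+1/16) = 4517/5000 ≈ 0.903400
step 4 [4y] swap r/1=1174/37117: DF=(1 − 1174/37117·(0.983900+0.941800+0.903400))/(1+1174/37117) = 4413/5000 ≈ 0.882600
step 5 [5y] zero: DF = P = 1719/2000 ≈ 0.859500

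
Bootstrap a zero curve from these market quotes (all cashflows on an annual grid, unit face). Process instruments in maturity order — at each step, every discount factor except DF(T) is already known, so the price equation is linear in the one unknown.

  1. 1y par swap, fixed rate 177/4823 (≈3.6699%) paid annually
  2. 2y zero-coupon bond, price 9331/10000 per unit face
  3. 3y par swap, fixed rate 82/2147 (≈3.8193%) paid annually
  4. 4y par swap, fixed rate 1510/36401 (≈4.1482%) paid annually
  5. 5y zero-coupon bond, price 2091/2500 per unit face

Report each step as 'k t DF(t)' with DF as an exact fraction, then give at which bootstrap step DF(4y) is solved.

step 1 [1y] swap r/1=177/4823: DF=(1 − 177/4823·(0))/(1+177/4823) = 4823/5000 ≈ 0.964600
step 2 [2y] zero: DF = P = 9331/10000 ≈ 0.933100
step 3 [3y] swap r/1=82/2147: DF=(1 − 82/2147·(0.964600+0.933100))/(1+82/2147) = 4467/5000 ≈ 0.893400
step 4 [4y] swap r/1=1510/36401: DF=(1 − 1510/36401·(0.964600+0.933100+0.893400))/(1+1510/36401) = 849/1000 ≈ 0.849000
step 5 [5y] zero: DF = P = 2091/2500 ≈ 0.836400

1 1 4823/5000
2 2 9331/10000
3 3 4467/5000
4 4 849/1000
5 5 2091/2500
DF(4y) is solved at step 4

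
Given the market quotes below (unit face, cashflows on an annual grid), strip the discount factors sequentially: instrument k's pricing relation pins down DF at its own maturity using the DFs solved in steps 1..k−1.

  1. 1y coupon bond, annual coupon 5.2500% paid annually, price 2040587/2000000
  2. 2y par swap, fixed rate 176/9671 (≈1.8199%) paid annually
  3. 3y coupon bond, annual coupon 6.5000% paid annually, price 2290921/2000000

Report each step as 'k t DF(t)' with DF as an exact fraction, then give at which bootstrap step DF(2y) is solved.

step 1 [1y] bond c/1=21/400: DF=(2040587/2000000 − 21/400·(0))/(1+21/400) = 4847/5000 ≈ 0.969400
step 2 [2y] swap r/1=176/9671: DF=(1 − 176/9671·(0.969400))/(1+176/9671) = 603/625 ≈ 0.964800
step 3 [3y] bond c/1=13/200: DF=(2290921/2000000 − 13/200·(0.969400+0.964800))/(1+13/200) = 383/400 ≈ 0.957500

1 1 4847/5000
2 2 603/625
3 3 383/400
DF(2y) is solved at step 2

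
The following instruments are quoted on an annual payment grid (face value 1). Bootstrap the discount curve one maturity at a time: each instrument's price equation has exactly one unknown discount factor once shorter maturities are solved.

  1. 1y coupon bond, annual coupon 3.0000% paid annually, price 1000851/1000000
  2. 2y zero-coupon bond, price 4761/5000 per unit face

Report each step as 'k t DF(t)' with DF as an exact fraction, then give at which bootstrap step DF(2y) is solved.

step 1 [1y] bond c/1=3/100: DF=(1000851/1000000 − 3/100·(0))/(1+3/100) = 9717/10000 ≈ 0.971700
step 2 [2y] zero: DF = P = 4761/5000 ≈ 0.952200

1 1 9717/10000
2 2 4761/5000
DF(2y) is solved at step 2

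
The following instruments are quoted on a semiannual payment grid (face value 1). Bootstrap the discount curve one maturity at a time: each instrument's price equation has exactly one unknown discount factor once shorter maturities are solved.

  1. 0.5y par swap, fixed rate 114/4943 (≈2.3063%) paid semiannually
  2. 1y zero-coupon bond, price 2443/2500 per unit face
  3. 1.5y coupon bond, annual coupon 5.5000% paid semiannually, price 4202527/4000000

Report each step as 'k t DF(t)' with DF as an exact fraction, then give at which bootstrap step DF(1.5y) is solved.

1 1/2 4943/5000
2 1 2443/2500
3 3/2 9699/10000
DF(1.5y) is solved at step 3

step 1 [0.5y] swap r/2=57/4943: DF=(1 − 57/4943·(0))/(1+57/4943) = 4943/5000 ≈ 0.988600
step 2 [1y] zero: DF = P = 2443/2500 ≈ 0.977200
step 3 [1.5y] bond c/2=11/400: DF=(4202527/4000000 − 11/400·(0.988600+0.977200))/(1+11/400) = 9699/10000 ≈ 0.969900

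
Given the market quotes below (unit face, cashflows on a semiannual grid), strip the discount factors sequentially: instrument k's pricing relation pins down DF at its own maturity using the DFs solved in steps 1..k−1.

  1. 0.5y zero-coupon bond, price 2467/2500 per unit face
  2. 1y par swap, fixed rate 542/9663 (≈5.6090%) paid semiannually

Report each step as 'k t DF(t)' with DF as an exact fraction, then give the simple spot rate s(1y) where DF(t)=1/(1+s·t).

step 1 [0.5y] zero: DF = P = 2467/2500 ≈ 0.986800
step 2 [1y] swap r/2=271/9663: DF=(1 − 271/9663·(0.986800))/(1+271/9663) = 4729/5000 ≈ 0.945800

1 1/2 2467/2500
2 1 4729/5000
s(1y) = (1/(4729/5000) − 1)/(1) = 271/4729 ≈ 5.7306%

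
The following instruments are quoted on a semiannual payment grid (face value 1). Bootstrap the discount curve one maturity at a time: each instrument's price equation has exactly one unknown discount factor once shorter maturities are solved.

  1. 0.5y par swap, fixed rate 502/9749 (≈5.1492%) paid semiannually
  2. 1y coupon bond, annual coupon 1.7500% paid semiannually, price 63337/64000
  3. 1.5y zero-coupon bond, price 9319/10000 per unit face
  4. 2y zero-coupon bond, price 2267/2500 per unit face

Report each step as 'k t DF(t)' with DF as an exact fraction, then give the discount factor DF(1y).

step 1 [0.5y] swap r/2=251/9749: DF=(1 − 251/9749·(0))/(1+251/9749) = 9749/10000 ≈ 0.974900
step 2 [1y] bond c/2=7/800: DF=(63337/64000 − 7/800·(0.974900))/(1+7/800) = 4863/5000 ≈ 0.972600
step 3 [1.5y] zero: DF = P = 9319/10000 ≈ 0.931900
step 4 [2y] zero: DF = P = 2267/2500 ≈ 0.906800

1 1/2 9749/10000
2 1 4863/5000
3 3/2 9319/10000
4 2 2267/2500
DF(1y) = 4863/5000 ≈ 0.972600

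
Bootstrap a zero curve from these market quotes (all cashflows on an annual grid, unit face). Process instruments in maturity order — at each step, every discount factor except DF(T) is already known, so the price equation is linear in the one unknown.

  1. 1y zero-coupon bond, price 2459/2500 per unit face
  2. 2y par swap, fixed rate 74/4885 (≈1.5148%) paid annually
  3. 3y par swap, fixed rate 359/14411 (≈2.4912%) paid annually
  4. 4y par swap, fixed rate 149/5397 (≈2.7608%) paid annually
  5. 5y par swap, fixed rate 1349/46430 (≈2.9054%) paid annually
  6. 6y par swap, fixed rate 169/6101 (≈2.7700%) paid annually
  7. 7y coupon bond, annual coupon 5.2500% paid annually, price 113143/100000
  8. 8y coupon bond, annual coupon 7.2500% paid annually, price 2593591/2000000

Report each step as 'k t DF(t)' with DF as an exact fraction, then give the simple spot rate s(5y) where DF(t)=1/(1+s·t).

step 1 [1y] zero: DF = P = 2459/2500 ≈ 0.983600
step 2 [2y] swap r/1=74/4885: DF=(1 − 74/4885·(0.983600))/(1+74/4885) = 1213/1250 ≈ 0.970400
step 3 [3y] swap r/1=359/14411: DF=(1 − 359/14411·(0.983600+0.970400))/(1+359/14411) = 4641/5000 ≈ 0.928200
step 4 [4y] swap r/1=149/5397: DF=(1 − 149/5397·(0.983600+0.970400+0.928200))/(1+149/5397) = 8957/10000 ≈ 0.895700
step 5 [5y] swap r/1=1349/46430: DF=(1 − 1349/46430·(0.983600+0.970400+0.928200+0.895700))/(1+1349/46430) = 8651/10000 ≈ 0.865100
step 6 [6y] swap r/1=169/6101: DF=(1 − 169/6101·(0.983600+0.970400+0.928200+0.895700+0.865100))/(1+169/6101) = 8479/10000 ≈ 0.847900
step 7 [7y] bond c/1=21/400: DF=(113143/100000 − 21/400·(0.983600+0.970400+0.928200+0.895700+0.865100+0.847900))/(1+21/400) = 8011/10000 ≈ 0.801100
step 8 [8y] bond c/1=29/400: DF=(2593591/2000000 − 29/400·(0.983600+0.970400+0.928200+0.895700+0.865100+0.847900+0.801100))/(1+29/400) = 3919/5000 ≈ 0.783800

1 1 2459/2500
2 2 1213/1250
3 3 4641/5000
4 4 8957/10000
5 5 8651/10000
6 6 8479/10000
7 7 8011/10000
8 8 3919/5000
s(5y) = (1/(8651/10000) − 1)/(5) = 1349/43255 ≈ 3.1187%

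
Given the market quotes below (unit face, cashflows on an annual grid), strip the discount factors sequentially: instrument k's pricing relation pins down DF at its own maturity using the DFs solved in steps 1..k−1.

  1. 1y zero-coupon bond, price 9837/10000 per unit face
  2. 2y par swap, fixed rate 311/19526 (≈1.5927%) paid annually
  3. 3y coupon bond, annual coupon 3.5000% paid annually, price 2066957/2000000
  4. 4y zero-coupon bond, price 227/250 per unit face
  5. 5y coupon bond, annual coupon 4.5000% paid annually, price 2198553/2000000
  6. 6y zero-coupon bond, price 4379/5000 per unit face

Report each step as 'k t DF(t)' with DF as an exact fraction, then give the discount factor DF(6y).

1 1 9837/10000
2 2 9689/10000
3 3 373/400
4 4 227/250
5 5 4443/5000
6 6 4379/5000
DF(6y) = 4379/5000 ≈ 0.875800

step 1 [1y] zero: DF = P = 9837/10000 ≈ 0.983700
step 2 [2y] swap r/1=311/19526: DF=(1 − 311/19526·(0.983700))/(1+311/19526) = 9689/10000 ≈ 0.968900
step 3 [3y] bond c/1=7/200: DF=(2066957/2000000 − 7/200·(0.983700+0.968900))/(1+7/200) = 373/400 ≈ 0.932500
step 4 [4y] zero: DF = P = 227/250 ≈ 0.908000
step 5 [5y] bond c/1=9/200: DF=(2198553/2000000 − 9/200·(0.983700+0.968900+0.932500+0.908000))/(1+9/200) = 4443/5000 ≈ 0.888600
step 6 [6y] zero: DF = P = 4379/5000 ≈ 0.875800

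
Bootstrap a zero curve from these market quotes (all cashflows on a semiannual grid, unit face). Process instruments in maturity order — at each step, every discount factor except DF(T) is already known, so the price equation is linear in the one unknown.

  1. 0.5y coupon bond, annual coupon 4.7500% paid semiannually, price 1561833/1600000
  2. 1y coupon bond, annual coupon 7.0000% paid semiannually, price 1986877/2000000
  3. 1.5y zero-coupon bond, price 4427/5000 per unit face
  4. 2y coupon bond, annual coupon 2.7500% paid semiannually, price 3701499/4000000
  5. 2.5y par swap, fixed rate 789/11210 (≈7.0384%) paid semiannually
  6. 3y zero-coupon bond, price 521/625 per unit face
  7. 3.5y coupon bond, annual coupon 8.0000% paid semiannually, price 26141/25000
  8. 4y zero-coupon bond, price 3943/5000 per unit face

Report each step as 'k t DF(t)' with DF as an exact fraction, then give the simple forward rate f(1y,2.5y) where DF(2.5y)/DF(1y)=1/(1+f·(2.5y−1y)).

step 1 [0.5y] bond c/2=19/800: DF=(1561833/1600000 − 19/800·(0))/(1+19/800) = 1907/2000 ≈ 0.953500
step 2 [1y] bond c/2=7/200: DF=(1986877/2000000 − 7/200·(0.953500))/(1+7/200) = 2319/2500 ≈ 0.927600
step 3 [1.5y] zero: DF = P = 4427/5000 ≈ 0.885400
step 4 [2y] bond c/2=11/800: DF=(3701499/4000000 − 11/800·(0.953500+0.927600+0.885400))/(1+11/800) = 8753/10000 ≈ 0.875300
step 5 [2.5y] swap r/2=789/22420: DF=(1 − 789/22420·(0.953500+0.927600+0.885400+0.875300))/(1+789/22420) = 4211/5000 ≈ 0.842200
step 6 [3y] zero: DF = P = 521/625 ≈ 0.833600
step 7 [3.5y] bond c/2=1/25: DF=(26141/25000 − 1/25·(0.953500+0.927600+0.885400+0.875300+0.842200+0.833600))/(1+1/25) = 8009/10000 ≈ 0.800900
step 8 [4y] zero: DF = P = 3943/5000 ≈ 0.788600

1 1/2 1907/2000
2 1 2319/2500
3 3/2 4427/5000
4 2 8753/10000
5 5/2 4211/5000
6 3 521/625
7 7/2 8009/10000
8 4 3943/5000
f(1y,2.5y) = ((2319/2500)/(4211/5000) − 1)/(3/2) = 854/12633 ≈ 6.7601%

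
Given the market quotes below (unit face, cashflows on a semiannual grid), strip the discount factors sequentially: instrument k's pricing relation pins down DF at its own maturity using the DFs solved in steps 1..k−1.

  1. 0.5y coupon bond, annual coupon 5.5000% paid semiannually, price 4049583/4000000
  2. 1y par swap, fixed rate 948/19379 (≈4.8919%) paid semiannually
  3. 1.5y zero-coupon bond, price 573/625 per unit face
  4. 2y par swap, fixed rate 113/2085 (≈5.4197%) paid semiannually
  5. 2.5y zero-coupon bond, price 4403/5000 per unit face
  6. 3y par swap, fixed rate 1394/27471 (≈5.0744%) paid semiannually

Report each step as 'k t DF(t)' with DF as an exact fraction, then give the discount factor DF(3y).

step 1 [0.5y] bond c/2=11/400: DF=(4049583/4000000 − 11/400·(0))/(1+11/400) = 9853/10000 ≈ 0.985300
step 2 [1y] swap r/2=474/19379: DF=(1 − 474/19379·(0.985300))/(1+474/19379) = 4763/5000 ≈ 0.952600
step 3 [1.5y] zero: DF = P = 573/625 ≈ 0.916800
step 4 [2y] swap r/2=113/4170: DF=(1 − 113/4170·(0.985300+0.952600+0.916800))/(1+113/4170) = 8983/10000 ≈ 0.898300
step 5 [2.5y] zero: DF = P = 4403/5000 ≈ 0.880600
step 6 [3y] swap r/2=697/27471: DF=(1 − 697/27471·(0.985300+0.952600+0.916800+0.898300+0.880600))/(1+697/27471) = 4303/5000 ≈ 0.860600

1 1/2 9853/10000
2 1 4763/5000
3 3/2 573/625
4 2 8983/10000
5 5/2 4403/5000
6 3 4303/5000
DF(3y) = 4303/5000 ≈ 0.860600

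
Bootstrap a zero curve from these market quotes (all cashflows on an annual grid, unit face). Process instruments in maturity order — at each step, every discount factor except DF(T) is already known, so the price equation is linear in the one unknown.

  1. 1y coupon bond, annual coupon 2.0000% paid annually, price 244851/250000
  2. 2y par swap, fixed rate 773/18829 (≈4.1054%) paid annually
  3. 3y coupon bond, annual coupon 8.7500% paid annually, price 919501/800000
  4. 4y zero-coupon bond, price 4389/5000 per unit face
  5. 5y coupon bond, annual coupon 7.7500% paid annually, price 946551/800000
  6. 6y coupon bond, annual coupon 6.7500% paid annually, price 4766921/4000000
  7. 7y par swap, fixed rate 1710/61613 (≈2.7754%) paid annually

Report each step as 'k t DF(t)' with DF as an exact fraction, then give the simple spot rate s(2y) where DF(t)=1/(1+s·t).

step 1 [1y] bond c/1=1/50: DF=(244851/250000 − 1/50·(0))/(1+1/50) = 4801/5000 ≈ 0.960200
step 2 [2y] swap r/1=773/18829: DF=(1 − 773/18829·(0.960200))/(1+773/18829) = 9227/10000 ≈ 0.922700
step 3 [3y] bond c/1=7/80: DF=(919501/800000 − 7/80·(0.960200+0.922700))/(1+7/80) = 4527/5000 ≈ 0.905400
step 4 [4y] zero: DF = P = 4389/5000 ≈ 0.877800
step 5 [5y] bond c/1=31/400: DF=(946551/800000 − 31/400·(0.960200+0.922700+0.905400+0.877800))/(1+31/400) = 1043/1250 ≈ 0.834400
step 6 [6y] bond c/1=27/400: DF=(4766921/4000000 − 27/400·(0.960200+0.922700+0.905400+0.877800+0.834400))/(1+27/400) = 4159/5000 ≈ 0.831800
step 7 [7y] swap r/1=1710/61613: DF=(1 − 1710/61613·(0.960200+0.922700+0.905400+0.877800+0.834400+0.831800))/(1+1710/61613) = 829/1000 ≈ 0.829000

1 1 4801/5000
2 2 9227/10000
3 3 4527/5000
4 4 4389/5000
5 5 1043/1250
6 6 4159/5000
7 7 829/1000
s(2y) = (1/(9227/10000) − 1)/(2) = 773/18454 ≈ 4.1888%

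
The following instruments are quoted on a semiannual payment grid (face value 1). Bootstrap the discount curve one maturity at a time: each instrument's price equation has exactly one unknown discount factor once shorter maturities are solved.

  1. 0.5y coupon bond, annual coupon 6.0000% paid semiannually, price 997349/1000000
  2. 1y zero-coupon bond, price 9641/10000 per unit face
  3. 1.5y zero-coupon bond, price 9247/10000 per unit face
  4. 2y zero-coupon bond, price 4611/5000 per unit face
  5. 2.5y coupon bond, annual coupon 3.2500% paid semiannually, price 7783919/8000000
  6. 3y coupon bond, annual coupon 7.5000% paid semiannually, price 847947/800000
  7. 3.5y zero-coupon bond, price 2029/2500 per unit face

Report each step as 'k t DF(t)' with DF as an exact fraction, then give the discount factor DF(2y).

1 1/2 9683/10000
2 1 9641/10000
3 3/2 9247/10000
4 2 4611/5000
5 5/2 897/1000
6 3 4263/5000
7 7/2 2029/2500
DF(2y) = 4611/5000 ≈ 0.922200

step 1 [0.5y] bond c/2=3/100: DF=(997349/1000000 − 3/100·(0))/(1+3/100) = 9683/10000 ≈ 0.968300
step 2 [1y] zero: DF = P = 9641/10000 ≈ 0.964100
step 3 [1.5y] zero: DF = P = 9247/10000 ≈ 0.924700
step 4 [2y] zero: DF = P = 4611/5000 ≈ 0.922200
step 5 [2.5y] bond c/2=13/800: DF=(7783919/8000000 − 13/800·(0.968300+0.964100+0.924700+0.922200))/(1+13/800) = 897/1000 ≈ 0.897000
step 6 [3y] bond c/2=3/80: DF=(847947/800000 − 3/80·(0.968300+0.964100+0.924700+0.922200+0.897000))/(1+3/80) = 4263/5000 ≈ 0.852600
step 7 [3.5y] zero: DF = P = 2029/2500 ≈ 0.811600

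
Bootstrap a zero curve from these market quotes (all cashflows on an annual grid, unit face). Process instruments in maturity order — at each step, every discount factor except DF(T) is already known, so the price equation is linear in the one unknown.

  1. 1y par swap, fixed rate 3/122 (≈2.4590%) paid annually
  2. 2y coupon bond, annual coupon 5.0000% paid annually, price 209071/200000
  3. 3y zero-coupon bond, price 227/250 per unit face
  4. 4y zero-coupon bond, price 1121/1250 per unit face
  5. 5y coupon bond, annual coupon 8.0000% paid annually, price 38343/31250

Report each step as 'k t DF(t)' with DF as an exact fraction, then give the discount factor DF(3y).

step 1 [1y] swap r/1=3/122: DF=(1 − 3/122·(0))/(1+3/122) = 122/125 ≈ 0.976000
step 2 [2y] bond c/1=1/20: DF=(209071/200000 − 1/20·(0.976000))/(1+1/20) = 9491/10000 ≈ 0.949100
step 3 [3y] zero: DF = P = 227/250 ≈ 0.908000
step 4 [4y] zero: DF = P = 1121/1250 ≈ 0.896800
step 5 [5y] bond c/1=2/25: DF=(38343/31250 − 2/25·(0.976000+0.949100+0.908000+0.896800))/(1+2/25) = 4299/5000 ≈ 0.859800

1 1 122/125
2 2 9491/10000
3 3 227/250
4 4 1121/1250
5 5 4299/5000
DF(3y) = 227/250 ≈ 0.908000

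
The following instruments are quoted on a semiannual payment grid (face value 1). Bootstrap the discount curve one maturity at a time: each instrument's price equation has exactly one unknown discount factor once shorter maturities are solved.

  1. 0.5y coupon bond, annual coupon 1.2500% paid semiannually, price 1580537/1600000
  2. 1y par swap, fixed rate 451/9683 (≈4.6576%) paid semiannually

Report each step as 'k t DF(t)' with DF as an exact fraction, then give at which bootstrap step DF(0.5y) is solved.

step 1 [0.5y] bond c/2=1/160: DF=(1580537/1600000 − 1/160·(0))/(1+1/160) = 9817/10000 ≈ 0.981700
step 2 [1y] swap r/2=451/19366: DF=(1 − 451/19366·(0.981700))/(1+451/19366) = 9549/10000 ≈ 0.954900

1 1/2 9817/10000
2 1 9549/10000
DF(0.5y) is solved at step 1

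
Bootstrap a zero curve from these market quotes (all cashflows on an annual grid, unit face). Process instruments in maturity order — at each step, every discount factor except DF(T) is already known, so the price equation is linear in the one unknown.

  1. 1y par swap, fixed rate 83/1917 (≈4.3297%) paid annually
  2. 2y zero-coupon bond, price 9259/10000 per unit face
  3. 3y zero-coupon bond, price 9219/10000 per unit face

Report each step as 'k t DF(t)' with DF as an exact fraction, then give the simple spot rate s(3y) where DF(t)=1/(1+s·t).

step 1 [1y] swap r/1=83/1917: DF=(1 − 83/1917·(0))/(1+83/1917) = 1917/2000 ≈ 0.958500
step 2 [2y] zero: DF = P = 9259/10000 ≈ 0.925900
step 3 [3y] zero: DF = P = 9219/10000 ≈ 0.921900

1 1 1917/2000
2 2 9259/10000
3 3 9219/10000
s(3y) = (1/(9219/10000) − 1)/(3) = 781/27657 ≈ 2.8239%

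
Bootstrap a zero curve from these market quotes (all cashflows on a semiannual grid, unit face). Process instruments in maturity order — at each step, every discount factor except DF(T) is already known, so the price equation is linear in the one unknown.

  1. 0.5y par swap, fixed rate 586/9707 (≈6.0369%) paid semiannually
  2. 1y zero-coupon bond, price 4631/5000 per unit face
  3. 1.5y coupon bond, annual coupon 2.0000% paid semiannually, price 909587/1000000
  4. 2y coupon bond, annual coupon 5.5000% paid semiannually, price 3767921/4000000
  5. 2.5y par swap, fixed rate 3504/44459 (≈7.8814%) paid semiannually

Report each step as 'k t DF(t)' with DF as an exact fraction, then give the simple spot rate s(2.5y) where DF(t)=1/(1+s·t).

1 1/2 9707/10000
2 1 4631/5000
3 3/2 4409/5000
4 2 1053/1250
5 5/2 1031/1250
s(2.5y) = (1/(1031/1250) − 1)/(5/2) = 438/5155 ≈ 8.4966%

step 1 [0.5y] swap r/2=293/9707: DF=(1 − 293/9707·(0))/(1+293/9707) = 9707/10000 ≈ 0.970700
step 2 [1y] zero: DF = P = 4631/5000 ≈ 0.926200
step 3 [1.5y] bond c/2=1/100: DF=(909587/1000000 − 1/100·(0.970700+0.926200))/(1+1/100) = 4409/5000 ≈ 0.881800
step 4 [2y] bond c/2=11/400: DF=(3767921/4000000 − 11/400·(0.970700+0.926200+0.881800))/(1+11/400) = 1053/1250 ≈ 0.842400
step 5 [2.5y] swap r/2=1752/44459: DF=(1 − 1752/44459·(0.970700+0.926200+0.881800+0.842400))/(1+1752/44459) = 1031/1250 ≈ 0.824800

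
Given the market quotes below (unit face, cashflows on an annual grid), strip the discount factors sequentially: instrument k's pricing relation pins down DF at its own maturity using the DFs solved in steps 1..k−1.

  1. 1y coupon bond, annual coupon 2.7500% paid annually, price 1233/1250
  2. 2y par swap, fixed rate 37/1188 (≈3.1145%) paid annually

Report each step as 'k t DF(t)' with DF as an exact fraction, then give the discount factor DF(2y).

1 1 24/25
2 2 588/625
DF(2y) = 588/625 ≈ 0.940800

step 1 [1y] bond c/1=11/400: DF=(1233/1250 − 11/400·(0))/(1+11/400) = 24/25 ≈ 0.960000
step 2 [2y] swap r/1=37/1188: DF=(1 − 37/1188·(0.960000))/(1+37/1188) = 588/625 ≈ 0.940800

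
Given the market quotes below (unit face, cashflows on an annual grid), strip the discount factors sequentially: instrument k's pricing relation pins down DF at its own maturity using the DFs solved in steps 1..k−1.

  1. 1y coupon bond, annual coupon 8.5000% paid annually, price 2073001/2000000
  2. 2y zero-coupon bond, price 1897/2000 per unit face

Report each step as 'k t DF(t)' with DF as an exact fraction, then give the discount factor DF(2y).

1 1 9553/10000
2 2 1897/2000
DF(2y) = 1897/2000 ≈ 0.948500

step 1 [1y] bond c/1=17/200: DF=(2073001/2000000 − 17/200·(0))/(1+17/200) = 9553/10000 ≈ 0.955300
step 2 [2y] zero: DF = P = 1897/2000 ≈ 0.948500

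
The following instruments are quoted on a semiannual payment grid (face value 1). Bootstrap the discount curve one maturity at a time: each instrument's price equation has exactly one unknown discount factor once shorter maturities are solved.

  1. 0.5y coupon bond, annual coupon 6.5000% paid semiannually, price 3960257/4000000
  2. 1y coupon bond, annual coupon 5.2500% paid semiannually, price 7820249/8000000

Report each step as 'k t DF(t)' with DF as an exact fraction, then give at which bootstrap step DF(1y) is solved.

1 1/2 9589/10000
2 1 116/125
DF(1y) is solved at step 2

step 1 [0.5y] bond c/2=13/400: DF=(3960257/4000000 − 13/400·(0))/(1+13/400) = 9589/10000 ≈ 0.958900
step 2 [1y] bond c/2=21/800: DF=(7820249/8000000 − 21/800·(0.958900))/(1+21/800) = 116/125 ≈ 0.928000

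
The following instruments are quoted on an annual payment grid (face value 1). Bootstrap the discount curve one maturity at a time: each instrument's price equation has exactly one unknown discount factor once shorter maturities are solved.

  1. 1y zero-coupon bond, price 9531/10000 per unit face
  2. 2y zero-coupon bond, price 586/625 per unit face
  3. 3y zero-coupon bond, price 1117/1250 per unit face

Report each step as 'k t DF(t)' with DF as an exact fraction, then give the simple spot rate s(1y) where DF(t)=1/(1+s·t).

step 1 [1y] zero: DF = P = 9531/10000 ≈ 0.953100
step 2 [2y] zero: DF = P = 586/625 ≈ 0.937600
step 3 [3y] zero: DF = P = 1117/1250 ≈ 0.893600

1 1 9531/10000
2 2 586/625
3 3 1117/1250
s(1y) = (1/(9531/10000) − 1)/(1) = 469/9531 ≈ 4.9208%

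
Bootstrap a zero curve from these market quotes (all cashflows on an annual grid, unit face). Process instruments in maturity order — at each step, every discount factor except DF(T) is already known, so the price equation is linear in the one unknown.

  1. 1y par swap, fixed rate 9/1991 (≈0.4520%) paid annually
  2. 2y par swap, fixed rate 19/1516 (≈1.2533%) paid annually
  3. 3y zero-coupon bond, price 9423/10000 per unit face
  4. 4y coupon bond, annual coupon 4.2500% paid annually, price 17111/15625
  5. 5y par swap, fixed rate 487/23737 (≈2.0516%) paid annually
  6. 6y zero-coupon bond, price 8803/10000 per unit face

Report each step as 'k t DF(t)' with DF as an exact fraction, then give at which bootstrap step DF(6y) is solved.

step 1 [1y] swap r/1=9/1991: DF=(1 − 9/1991·(0))/(1+9/1991) = 1991/2000 ≈ 0.995500
step 2 [2y] swap r/1=19/1516: DF=(1 − 19/1516·(0.995500))/(1+19/1516) = 9753/10000 ≈ 0.975300
step 3 [3y] zero: DF = P = 9423/10000 ≈ 0.942300
step 4 [4y] bond c/1=17/400: DF=(17111/15625 − 17/400·(0.995500+0.975300+0.942300))/(1+17/400) = 9317/10000 ≈ 0.931700
step 5 [5y] swap r/1=487/23737: DF=(1 − 487/23737·(0.995500+0.975300+0.942300+0.931700))/(1+487/23737) = 4513/5000 ≈ 0.902600
step 6 [6y] zero: DF = P = 8803/10000 ≈ 0.880300

1 1 1991/2000
2 2 9753/10000
3 3 9423/10000
4 4 9317/10000
5 5 4513/5000
6 6 8803/10000
DF(6y) is solved at step 6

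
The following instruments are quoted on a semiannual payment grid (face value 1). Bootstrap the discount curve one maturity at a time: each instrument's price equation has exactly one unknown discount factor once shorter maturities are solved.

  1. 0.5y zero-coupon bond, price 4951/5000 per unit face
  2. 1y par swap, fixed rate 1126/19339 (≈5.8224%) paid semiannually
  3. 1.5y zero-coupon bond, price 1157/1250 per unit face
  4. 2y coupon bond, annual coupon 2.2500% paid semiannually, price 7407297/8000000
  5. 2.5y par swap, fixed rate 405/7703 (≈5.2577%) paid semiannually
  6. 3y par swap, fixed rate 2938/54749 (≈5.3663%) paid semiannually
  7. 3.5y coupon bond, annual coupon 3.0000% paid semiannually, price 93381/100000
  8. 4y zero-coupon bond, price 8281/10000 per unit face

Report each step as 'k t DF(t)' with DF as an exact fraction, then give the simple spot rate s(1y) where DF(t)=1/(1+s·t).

step 1 [0.5y] zero: DF = P = 4951/5000 ≈ 0.990200
step 2 [1y] swap r/2=563/19339: DF=(1 − 563/19339·(0.990200))/(1+563/19339) = 9437/10000 ≈ 0.943700
step 3 [1.5y] zero: DF = P = 1157/1250 ≈ 0.925600
step 4 [2y] bond c/2=9/800: DF=(7407297/8000000 − 9/800·(0.990200+0.943700+0.925600))/(1+9/800) = 4419/5000 ≈ 0.883800
step 5 [2.5y] swap r/2=405/15406: DF=(1 − 405/15406·(0.990200+0.943700+0.925600+0.883800))/(1+405/15406) = 1757/2000 ≈ 0.878500
step 6 [3y] swap r/2=1469/54749: DF=(1 − 1469/54749·(0.990200+0.943700+0.925600+0.883800+0.878500))/(1+1469/54749) = 8531/10000 ≈ 0.853100
step 7 [3.5y] bond c/2=3/200: DF=(93381/100000 − 3/200·(0.990200+0.943700+0.925600+0.883800+0.878500+0.853100))/(1+3/200) = 8391/10000 ≈ 0.839100
step 8 [4y] zero: DF = P = 8281/10000 ≈ 0.828100

1 1/2 4951/5000
2 1 9437/10000
3 3/2 1157/1250
4 2 4419/5000
5 5/2 1757/2000
6 3 8531/10000
7 7/2 8391/10000
8 4 8281/10000
s(1y) = (1/(9437/10000) − 1)/(1) = 563/9437 ≈ 5.9659%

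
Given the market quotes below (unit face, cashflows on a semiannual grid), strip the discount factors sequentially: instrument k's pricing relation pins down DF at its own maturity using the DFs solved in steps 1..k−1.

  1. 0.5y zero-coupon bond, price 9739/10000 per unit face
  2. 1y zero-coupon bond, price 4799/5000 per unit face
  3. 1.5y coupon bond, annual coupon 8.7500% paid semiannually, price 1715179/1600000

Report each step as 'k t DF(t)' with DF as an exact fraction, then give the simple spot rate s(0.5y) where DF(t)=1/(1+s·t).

1 1/2 9739/10000
2 1 4799/5000
3 3/2 473/500
s(0.5y) = (1/(9739/10000) − 1)/(1/2) = 522/9739 ≈ 5.3599%

step 1 [0.5y] zero: DF = P = 9739/10000 ≈ 0.973900
step 2 [1y] zero: DF = P = 4799/5000 ≈ 0.959800
step 3 [1.5y] bond c/2=7/160: DF=(1715179/1600000 − 7/160·(0.973900+0.959800))/(1+7/160) = 473/500 ≈ 0.946000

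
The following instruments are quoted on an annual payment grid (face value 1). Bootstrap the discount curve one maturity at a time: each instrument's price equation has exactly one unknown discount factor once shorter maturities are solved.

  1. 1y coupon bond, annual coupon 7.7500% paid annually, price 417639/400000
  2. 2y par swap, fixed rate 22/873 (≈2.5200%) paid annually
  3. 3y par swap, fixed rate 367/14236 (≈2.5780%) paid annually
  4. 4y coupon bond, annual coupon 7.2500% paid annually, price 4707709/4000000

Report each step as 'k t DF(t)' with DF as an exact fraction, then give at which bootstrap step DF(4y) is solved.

1 1 969/1000
2 2 2379/2500
3 3 4633/5000
4 4 9049/10000
DF(4y) is solved at step 4

step 1 [1y] bond c/1=31/400: DF=(417639/400000 − 31/400·(0))/(1+31/400) = 969/1000 ≈ 0.969000
step 2 [2y] swap r/1=22/873: DF=(1 − 22/873·(0.969000))/(1+22/873) = 2379/2500 ≈ 0.951600
step 3 [3y] swap r/1=367/14236: DF=(1 − 367/14236·(0.969000+0.951600))/(1+367/14236) = 4633/5000 ≈ 0.926600
step 4 [4y] bond c/1=29/400: DF=(4707709/4000000 − 29/400·(0.969000+0.951600+0.926600))/(1+29/400) = 9049/10000 ≈ 0.904900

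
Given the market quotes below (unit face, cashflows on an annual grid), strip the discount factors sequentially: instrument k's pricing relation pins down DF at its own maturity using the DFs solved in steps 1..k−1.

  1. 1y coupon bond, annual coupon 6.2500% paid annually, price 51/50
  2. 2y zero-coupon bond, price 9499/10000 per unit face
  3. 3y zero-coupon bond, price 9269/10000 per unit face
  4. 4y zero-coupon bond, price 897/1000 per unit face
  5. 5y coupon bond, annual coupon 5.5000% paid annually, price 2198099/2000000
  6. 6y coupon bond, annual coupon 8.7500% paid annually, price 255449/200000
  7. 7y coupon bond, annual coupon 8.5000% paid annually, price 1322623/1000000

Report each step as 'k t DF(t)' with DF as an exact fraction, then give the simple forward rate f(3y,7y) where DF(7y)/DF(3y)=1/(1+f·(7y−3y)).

1 1 24/25
2 2 9499/10000
3 3 9269/10000
4 4 897/1000
5 5 8471/10000
6 6 8059/10000
7 7 797/1000
f(3y,7y) = ((9269/10000)/(797/1000) − 1)/(4) = 1299/31880 ≈ 4.0747%

step 1 [1y] bond c/1=1/16: DF=(51/50 − 1/16·(0))/(1+1/16) = 24/25 ≈ 0.960000
step 2 [2y] zero: DF = P = 9499/10000 ≈ 0.949900
step 3 [3y] zero: DF = P = 9269/10000 ≈ 0.926900
step 4 [4y] zero: DF = P = 897/1000 ≈ 0.897000
step 5 [5y] bond c/1=11/200: DF=(2198099/2000000 − 11/200·(0.960000+0.949900+0.926900+0.897000))/(1+11/200) = 8471/10000 ≈ 0.847100
step 6 [6y] bond c/1=7/80: DF=(255449/200000 − 7/80·(0.960000+0.949900+0.926900+0.897000+0.847100))/(1+7/80) = 8059/10000 ≈ 0.805900
step 7 [7y] bond c/1=17/200: DF=(1322623/1000000 − 17/200·(0.960000+0.949900+0.926900+0.897000+0.847100+0.805900))/(1+17/200) = 797/1000 ≈ 0.797000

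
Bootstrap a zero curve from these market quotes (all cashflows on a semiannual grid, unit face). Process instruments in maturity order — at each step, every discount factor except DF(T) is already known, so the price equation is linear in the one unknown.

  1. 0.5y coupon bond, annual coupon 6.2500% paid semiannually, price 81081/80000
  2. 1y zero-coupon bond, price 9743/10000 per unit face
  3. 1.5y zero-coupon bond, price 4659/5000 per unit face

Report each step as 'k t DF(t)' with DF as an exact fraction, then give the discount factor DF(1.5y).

step 1 [0.5y] bond c/2=1/32: DF=(81081/80000 − 1/32·(0))/(1+1/32) = 2457/2500 ≈ 0.982800
step 2 [1y] zero: DF = P = 9743/10000 ≈ 0.974300
step 3 [1.5y] zero: DF = P = 4659/5000 ≈ 0.931800

1 1/2 2457/2500
2 1 9743/10000
3 3/2 4659/5000
DF(1.5y) = 4659/5000 ≈ 0.931800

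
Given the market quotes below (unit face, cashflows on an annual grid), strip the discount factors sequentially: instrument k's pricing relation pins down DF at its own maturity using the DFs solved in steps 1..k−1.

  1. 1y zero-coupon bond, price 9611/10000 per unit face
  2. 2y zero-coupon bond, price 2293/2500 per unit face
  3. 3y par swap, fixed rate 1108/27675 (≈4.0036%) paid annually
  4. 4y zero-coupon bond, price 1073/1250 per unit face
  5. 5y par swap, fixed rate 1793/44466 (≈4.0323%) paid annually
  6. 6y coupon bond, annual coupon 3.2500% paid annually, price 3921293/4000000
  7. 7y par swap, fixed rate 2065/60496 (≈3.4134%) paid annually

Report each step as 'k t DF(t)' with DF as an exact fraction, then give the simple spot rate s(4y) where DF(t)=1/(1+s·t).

step 1 [1y] zero: DF = P = 9611/10000 ≈ 0.961100
step 2 [2y] zero: DF = P = 2293/2500 ≈ 0.917200
step 3 [3y] swap r/1=1108/27675: DF=(1 − 1108/27675·(0.961100+0.917200))/(1+1108/27675) = 2223/2500 ≈ 0.889200
step 4 [4y] zero: DF = P = 1073/1250 ≈ 0.858400
step 5 [5y] swap r/1=1793/44466: DF=(1 − 1793/44466·(0.961100+0.917200+0.889200+0.858400))/(1+1793/44466) = 8207/10000 ≈ 0.820700
step 6 [6y] bond c/1=13/400: DF=(3921293/4000000 − 13/400·(0.961100+0.917200+0.889200+0.858400+0.820700))/(1+13/400) = 1619/2000 ≈ 0.809500
step 7 [7y] swap r/1=2065/60496: DF=(1 − 2065/60496·(0.961100+0.917200+0.889200+0.858400+0.820700+0.809500))/(1+2065/60496) = 1587/2000 ≈ 0.793500

1 1 9611/10000
2 2 2293/2500
3 3 2223/2500
4 4 1073/1250
5 5 8207/10000
6 6 1619/2000
7 7 1587/2000
s(4y) = (1/(1073/1250) − 1)/(4) = 177/4292 ≈ 4.1240%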